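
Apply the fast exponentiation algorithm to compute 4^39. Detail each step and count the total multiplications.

Computing 4^39 by squaring (build up from 4^1; each line after the first costs one multiplication):

4^1 = 4
4^2 = (4^1)^2 = 4^2 = 16
4^4 = (4^2)^2 = 16^2 = 256
4^8 = (4^4)^2 = 256^2 = 65536
4^9 = 4 * 4^8 = 4 * 65536 = 262144
4^18 = (4^9)^2 = 262144^2 = 68719476736
4^19 = 4 * 4^18 = 4 * 68719476736 = 274877906944
4^38 = (4^19)^2 = 274877906944^2 = 75557863725914323419136
4^39 = 4 * 4^38 = 4 * 75557863725914323419136 = 302231454903657293676544

Result: 302231454903657293676544
Multiplications needed: 8 (8 lines after 4^1)

4^39 = 302231454903657293676544. Using exponentiation by squaring, this requires 8 multiplications. The key idea: if the exponent is even, square the half-power; if odd, multiply by the base once.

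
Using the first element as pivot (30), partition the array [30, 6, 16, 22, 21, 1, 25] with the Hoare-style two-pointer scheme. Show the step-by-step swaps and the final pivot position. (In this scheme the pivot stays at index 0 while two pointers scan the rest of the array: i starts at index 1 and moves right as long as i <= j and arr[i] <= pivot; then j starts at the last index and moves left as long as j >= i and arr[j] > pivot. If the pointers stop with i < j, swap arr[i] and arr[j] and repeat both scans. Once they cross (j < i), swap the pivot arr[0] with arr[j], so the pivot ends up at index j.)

Hoare-style two-pointer partition with pivot = 30:

Initial array: [30, 6, 16, 22, 21, 1, 25]

Pointers start at i = 1, j = 6.
i ends at 7, j ends at 6: the pointers have crossed (j < i), so scanning stops.

Swap pivot arr[0] with arr[6] to place pivot at position 6: [25, 6, 16, 22, 21, 1, 30]
Pivot position: 6

After partitioning with pivot 30, the array becomes [25, 6, 16, 22, 21, 1, 30]. The pivot is placed at index 6. All elements to the left of the pivot are <= 30, and all elements to the right are > 30.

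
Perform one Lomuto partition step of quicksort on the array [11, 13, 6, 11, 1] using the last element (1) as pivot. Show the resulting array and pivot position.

Lomuto partition with pivot = 1:

Initial array: [11, 13, 6, 11, 1]

arr[0]=11 > 1: no swap
arr[1]=13 > 1: no swap
arr[2]=6 > 1: no swap
arr[3]=11 > 1: no swap

Place pivot at position 0: [1, 13, 6, 11, 11]
Pivot position: 0

After partitioning with pivot 1, the array becomes [1, 13, 6, 11, 11]. The pivot is placed at index 0. All elements to the left of the pivot are <= 1, and all elements to the right are > 1.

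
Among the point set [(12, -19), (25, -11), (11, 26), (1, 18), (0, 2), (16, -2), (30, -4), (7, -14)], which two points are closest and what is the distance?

Computing all pairwise distances among 8 points:

d((12, -19), (25, -11)) = 15.2643
d((12, -19), (11, 26)) = 45.0111
d((12, -19), (1, 18)) = 38.6005
d((12, -19), (0, 2)) = 24.1868
d((12, -19), (16, -2)) = 17.4642
d((12, -19), (30, -4)) = 23.4307
d((12, -19), (7, -14)) = 7.0711 <-- minimum
d((25, -11), (11, 26)) = 39.5601
d((25, -11), (1, 18)) = 37.6431
d((25, -11), (0, 2)) = 28.178
d((25, -11), (16, -2)) = 12.7279
d((25, -11), (30, -4)) = 8.6023
d((25, -11), (7, -14)) = 18.2483
d((11, 26), (1, 18)) = 12.8062
d((11, 26), (0, 2)) = 26.4008
d((11, 26), (16, -2)) = 28.4429
d((11, 26), (30, -4)) = 35.5106
d((11, 26), (7, -14)) = 40.1995
d((1, 18), (0, 2)) = 16.0312
d((1, 18), (16, -2)) = 25.0
d((1, 18), (30, -4)) = 36.4005
d((1, 18), (7, -14)) = 32.5576
d((0, 2), (16, -2)) = 16.4924
d((0, 2), (30, -4)) = 30.5941
d((0, 2), (7, -14)) = 17.4642
d((16, -2), (30, -4)) = 14.1421
d((16, -2), (7, -14)) = 15.0
d((30, -4), (7, -14)) = 25.0799

Closest pair: (12, -19) and (7, -14) with distance 7.0711

The closest pair is (12, -19) and (7, -14) with Euclidean distance 7.0711. For 8 points, brute-force pairwise comparison is shown above. For large n, the divide-and-conquer algorithm (sort by x, recurse on halves, check the dividing strip) achieves O(n log n).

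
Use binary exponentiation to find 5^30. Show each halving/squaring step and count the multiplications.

Computing 5^30 by squaring (build up from 5^1; each line after the first costs one multiplication):

5^1 = 5
5^2 = (5^1)^2 = 5^2 = 25
5^3 = 5 * 5^2 = 5 * 25 = 125
5^6 = (5^3)^2 = 125^2 = 15625
5^7 = 5 * 5^6 = 5 * 15625 = 78125
5^14 = (5^7)^2 = 78125^2 = 6103515625
5^15 = 5 * 5^14 = 5 * 6103515625 = 30517578125
5^30 = (5^15)^2 = 30517578125^2 = 931322574615478515625

Result: 931322574615478515625
Multiplications needed: 7 (7 lines after 5^1)

5^30 = 931322574615478515625. Using exponentiation by squaring, this requires 7 multiplications. The key idea: if the exponent is even, square the half-power; if odd, multiply by the base once.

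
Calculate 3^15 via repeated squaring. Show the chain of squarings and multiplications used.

Computing 3^15 by squaring (build up from 3^1; each line after the first costs one multiplication):

3^1 = 3
3^2 = (3^1)^2 = 3^2 = 9
3^3 = 3 * 3^2 = 3 * 9 = 27
3^6 = (3^3)^2 = 27^2 = 729
3^7 = 3 * 3^6 = 3 * 729 = 2187
3^14 = (3^7)^2 = 2187^2 = 4782969
3^15 = 3 * 3^14 = 3 * 4782969 = 14348907

Result: 14348907
Multiplications needed: 6 (6 lines after 3^1)

3^15 = 14348907. Using exponentiation by squaring, this requires 6 multiplications. The key idea: if the exponent is even, square the half-power; if odd, multiply by the base once.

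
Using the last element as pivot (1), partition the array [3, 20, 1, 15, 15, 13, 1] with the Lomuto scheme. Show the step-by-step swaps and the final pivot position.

Lomuto partition with pivot = 1:

Initial array: [3, 20, 1, 15, 15, 13, 1]

arr[0]=3 > 1: no swap
arr[1]=20 > 1: no swap
arr[2]=1 <= 1: swap with position 0, array becomes [1, 20, 3, 15, 15, 13, 1]
arr[3]=15 > 1: no swap
arr[4]=15 > 1: no swap
arr[5]=13 > 1: no swap

Place pivot at position 1: [1, 1, 3, 15, 15, 13, 20]
Pivot position: 1

After partitioning with pivot 1, the array becomes [1, 1, 3, 15, 15, 13, 20]. The pivot is placed at index 1. All elements to the left of the pivot are <= 1, and all elements to the right are > 1.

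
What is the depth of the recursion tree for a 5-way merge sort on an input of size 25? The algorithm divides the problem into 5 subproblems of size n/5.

For divide and conquer with division factor 5:

Problem sizes at each level:
Level 0: 25
Level 1: 5
Level 2: 1

The root is level 0 and the size-1 base case is level 2 (the tree spans levels 0 through 2, i.e. 3 levels counting the root), so the depth is the number of divisions: log_5(25) = 2

The recursion tree depth is log_5(25) = 2. At each level, the problem size is divided by 5, so it takes 2 divisions to reduce to a base case of size 1. The algorithm makes 5 recursive calls at each level.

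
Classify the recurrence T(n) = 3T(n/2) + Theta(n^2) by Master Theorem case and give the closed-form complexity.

Master Theorem for T(n) = 3T(n/2) + O(n^2):

a = 3, b = 2, c = 2
log_b(a) = log_2(3) = 1.5850

Case 3: c = 2 > log_2(3) = 1.5850
T(n) = O(n^2) = O(n^2)

For T(n) = 3T(n/2) + O(n^2): log_2(3) = 1.5850. This is Case 3 of the Master Theorem (c > log_b(a), work dominated by root), giving O(n^2).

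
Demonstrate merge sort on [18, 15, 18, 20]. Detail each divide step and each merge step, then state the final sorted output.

Merge sort trace:

Split: [18, 15, 18, 20] -> [18, 15] and [18, 20]
  Split: [18, 15] -> [18] and [15]
  Merge: [18] + [15] -> [15, 18]
  Split: [18, 20] -> [18] and [20]
  Merge: [18] + [20] -> [18, 20]
Merge: [15, 18] + [18, 20] -> [15, 18, 18, 20]

Final sorted array: [15, 18, 18, 20]

The merge sort proceeds by recursively splitting the array and merging sorted halves.
After all merges, the sorted array is [15, 18, 18, 20].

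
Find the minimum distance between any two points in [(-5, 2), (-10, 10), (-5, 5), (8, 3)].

Computing all pairwise distances among 4 points:

d((-5, 2), (-10, 10)) = 9.434
d((-5, 2), (-5, 5)) = 3.0 <-- minimum
d((-5, 2), (8, 3)) = 13.0384
d((-10, 10), (-5, 5)) = 7.0711
d((-10, 10), (8, 3)) = 19.3132
d((-5, 5), (8, 3)) = 13.1529

Closest pair: (-5, 2) and (-5, 5) with distance 3.0

The closest pair is (-5, 2) and (-5, 5) with Euclidean distance 3.0. For 4 points, brute-force pairwise comparison is shown above. For large n, the divide-and-conquer algorithm (sort by x, recurse on halves, check the dividing strip) achieves O(n log n).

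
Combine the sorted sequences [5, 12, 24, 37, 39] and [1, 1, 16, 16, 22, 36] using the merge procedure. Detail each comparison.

Merging process:

Compare 5 vs 1: take 1 from right. Merged: [1]
Compare 5 vs 1: take 1 from right. Merged: [1, 1]
Compare 5 vs 16: take 5 from left. Merged: [1, 1, 5]
Compare 12 vs 16: take 12 from left. Merged: [1, 1, 5, 12]
Compare 24 vs 16: take 16 from right. Merged: [1, 1, 5, 12, 16]
Compare 24 vs 16: take 16 from right. Merged: [1, 1, 5, 12, 16, 16]
Compare 24 vs 22: take 22 from right. Merged: [1, 1, 5, 12, 16, 16, 22]
Compare 24 vs 36: take 24 from left. Merged: [1, 1, 5, 12, 16, 16, 22, 24]
Compare 37 vs 36: take 36 from right. Merged: [1, 1, 5, 12, 16, 16, 22, 24, 36]
Append remaining from left: [37, 39]. Merged: [1, 1, 5, 12, 16, 16, 22, 24, 36, 37, 39]

Final merged array: [1, 1, 5, 12, 16, 16, 22, 24, 36, 37, 39]
Total comparisons: 9

The merged array is [1, 1, 5, 12, 16, 16, 22, 24, 36, 37, 39], requiring 9 comparisons. The merge step runs in O(n) time where n is the total number of elements.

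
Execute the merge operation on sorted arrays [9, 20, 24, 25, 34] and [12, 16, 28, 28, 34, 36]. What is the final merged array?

Merging process:

Compare 9 vs 12: take 9 from left. Merged: [9]
Compare 20 vs 12: take 12 from right. Merged: [9, 12]
Compare 20 vs 16: take 16 from right. Merged: [9, 12, 16]
Compare 20 vs 28: take 20 from left. Merged: [9, 12, 16, 20]
Compare 24 vs 28: take 24 from left. Merged: [9, 12, 16, 20, 24]
Compare 25 vs 28: take 25 from left. Merged: [9, 12, 16, 20, 24, 25]
Compare 34 vs 28: take 28 from right. Merged: [9, 12, 16, 20, 24, 25, 28]
Compare 34 vs 28: take 28 from right. Merged: [9, 12, 16, 20, 24, 25, 28, 28]
Compare 34 vs 34: take 34 from left. Merged: [9, 12, 16, 20, 24, 25, 28, 28, 34]
Append remaining from right: [34, 36]. Merged: [9, 12, 16, 20, 24, 25, 28, 28, 34, 34, 36]

Final merged array: [9, 12, 16, 20, 24, 25, 28, 28, 34, 34, 36]
Total comparisons: 9

The merged array is [9, 12, 16, 20, 24, 25, 28, 28, 34, 34, 36], requiring 9 comparisons. The merge step runs in O(n) time where n is the total number of elements.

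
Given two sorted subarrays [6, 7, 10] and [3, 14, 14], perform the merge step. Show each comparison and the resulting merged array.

Merging process:

Compare 6 vs 3: take 3 from right. Merged: [3]
Compare 6 vs 14: take 6 from left. Merged: [3, 6]
Compare 7 vs 14: take 7 from left. Merged: [3, 6, 7]
Compare 10 vs 14: take 10 from left. Merged: [3, 6, 7, 10]
Append remaining from right: [14, 14]. Merged: [3, 6, 7, 10, 14, 14]

Final merged array: [3, 6, 7, 10, 14, 14]
Total comparisons: 4

The merged array is [3, 6, 7, 10, 14, 14], requiring 4 comparisons. The merge step runs in O(n) time where n is the total number of elements.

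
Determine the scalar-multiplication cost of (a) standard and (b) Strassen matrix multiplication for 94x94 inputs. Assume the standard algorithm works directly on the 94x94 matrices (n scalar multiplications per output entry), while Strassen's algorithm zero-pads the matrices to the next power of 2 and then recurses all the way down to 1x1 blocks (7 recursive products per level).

Matrix multiplication for 94x94 matrices:

Strassen's algorithm requires power-of-2 dimensions. Pad 94x94 to 128x128 (next power of 2).

Standard algorithm: 94^3 = 830584 multiplications
Strassen's algorithm: 7^(log2(128)) = 7^7 = 823543 multiplications
Savings: 830584 - 823543 = 7041 multiplications

Standard: 830584 multiplications (94^3). Strassen: 823543 multiplications (7^7, after padding to 128x128). Strassen reduces 8 recursive multiplications to 7 at each level.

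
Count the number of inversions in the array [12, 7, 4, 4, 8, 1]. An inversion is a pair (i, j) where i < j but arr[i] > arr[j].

Finding inversions in [12, 7, 4, 4, 8, 1]:

(0, 1): arr[0]=12 > arr[1]=7
(0, 2): arr[0]=12 > arr[2]=4
(0, 3): arr[0]=12 > arr[3]=4
(0, 4): arr[0]=12 > arr[4]=8
(0, 5): arr[0]=12 > arr[5]=1
(1, 2): arr[1]=7 > arr[2]=4
(1, 3): arr[1]=7 > arr[3]=4
(1, 5): arr[1]=7 > arr[5]=1
(2, 5): arr[2]=4 > arr[5]=1
(3, 5): arr[3]=4 > arr[5]=1
(4, 5): arr[4]=8 > arr[5]=1

Total inversions: 11

The array has 11 inversion(s): (0,1), (0,2), (0,3), (0,4), (0,5), (1,2), (1,3), (1,5), (2,5), (3,5), (4,5). Each pair (i,j) satisfies i < j and arr[i] > arr[j].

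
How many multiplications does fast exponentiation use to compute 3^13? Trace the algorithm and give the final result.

Computing 3^13 by squaring (build up from 3^1; each line after the first costs one multiplication):

3^1 = 3
3^2 = (3^1)^2 = 3^2 = 9
3^3 = 3 * 3^2 = 3 * 9 = 27
3^6 = (3^3)^2 = 27^2 = 729
3^12 = (3^6)^2 = 729^2 = 531441
3^13 = 3 * 3^12 = 3 * 531441 = 1594323

Result: 1594323
Multiplications needed: 5 (5 lines after 3^1)

3^13 = 1594323. Using exponentiation by squaring, this requires 5 multiplications. The key idea: if the exponent is even, square the half-power; if odd, multiply by the base once.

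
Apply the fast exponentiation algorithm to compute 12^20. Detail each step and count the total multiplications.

Computing 12^20 by squaring (build up from 12^1; each line after the first costs one multiplication):

12^1 = 12
12^2 = (12^1)^2 = 12^2 = 144
12^4 = (12^2)^2 = 144^2 = 20736
12^5 = 12 * 12^4 = 12 * 20736 = 248832
12^10 = (12^5)^2 = 248832^2 = 61917364224
12^20 = (12^10)^2 = 61917364224^2 = 3833759992447475122176

Result: 3833759992447475122176
Multiplications needed: 5 (5 lines after 12^1)

12^20 = 3833759992447475122176. Using exponentiation by squaring, this requires 5 multiplications. The key idea: if the exponent is even, square the half-power; if odd, multiply by the base once.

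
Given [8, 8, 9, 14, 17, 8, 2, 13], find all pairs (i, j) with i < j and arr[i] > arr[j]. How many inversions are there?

Finding inversions in [8, 8, 9, 14, 17, 8, 2, 13]:

(0, 6): arr[0]=8 > arr[6]=2
(1, 6): arr[1]=8 > arr[6]=2
(2, 5): arr[2]=9 > arr[5]=8
(2, 6): arr[2]=9 > arr[6]=2
(3, 5): arr[3]=14 > arr[5]=8
(3, 6): arr[3]=14 > arr[6]=2
(3, 7): arr[3]=14 > arr[7]=13
(4, 5): arr[4]=17 > arr[5]=8
(4, 6): arr[4]=17 > arr[6]=2
(4, 7): arr[4]=17 > arr[7]=13
(5, 6): arr[5]=8 > arr[6]=2

Total inversions: 11

The array has 11 inversion(s): (0,6), (1,6), (2,5), (2,6), (3,5), (3,6), (3,7), (4,5), (4,6), (4,7), (5,6). Each pair (i,j) satisfies i < j and arr[i] > arr[j].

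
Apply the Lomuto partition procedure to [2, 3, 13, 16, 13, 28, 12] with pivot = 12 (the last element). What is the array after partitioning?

Lomuto partition with pivot = 12:

Initial array: [2, 3, 13, 16, 13, 28, 12]

arr[0]=2 <= 12: swap with position 0, array becomes [2, 3, 13, 16, 13, 28, 12]
arr[1]=3 <= 12: swap with position 1, array becomes [2, 3, 13, 16, 13, 28, 12]
arr[2]=13 > 12: no swap
arr[3]=16 > 12: no swap
arr[4]=13 > 12: no swap
arr[5]=28 > 12: no swap

Place pivot at position 2: [2, 3, 12, 16, 13, 28, 13]
Pivot position: 2

After partitioning with pivot 12, the array becomes [2, 3, 12, 16, 13, 28, 13]. The pivot is placed at index 2. All elements to the left of the pivot are <= 12, and all elements to the right are > 12.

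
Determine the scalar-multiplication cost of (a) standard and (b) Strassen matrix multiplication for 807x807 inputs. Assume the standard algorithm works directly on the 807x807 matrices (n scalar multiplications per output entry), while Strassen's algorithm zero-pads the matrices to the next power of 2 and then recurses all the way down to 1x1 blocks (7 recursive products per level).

Matrix multiplication for 807x807 matrices:

Strassen's algorithm requires power-of-2 dimensions. Pad 807x807 to 1024x1024 (next power of 2).

Standard algorithm: 807^3 = 525557943 multiplications
Strassen's algorithm: 7^(log2(1024)) = 7^10 = 282475249 multiplications
Savings: 525557943 - 282475249 = 243082694 multiplications

Standard: 525557943 multiplications (807^3). Strassen: 282475249 multiplications (7^10, after padding to 1024x1024). Strassen reduces 8 recursive multiplications to 7 at each level.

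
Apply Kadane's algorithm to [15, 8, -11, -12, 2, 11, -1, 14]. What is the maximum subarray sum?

Using Kadane's algorithm on [15, 8, -11, -12, 2, 11, -1, 14]:

Scanning through the array:
Position 1 (value 8): max_ending_here = 23, max_so_far = 23
Position 2 (value -11): max_ending_here = 12, max_so_far = 23
Position 3 (value -12): max_ending_here = 0, max_so_far = 23
Position 4 (value 2): max_ending_here = 2, max_so_far = 23
Position 5 (value 11): max_ending_here = 13, max_so_far = 23
Position 6 (value -1): max_ending_here = 12, max_so_far = 23
Position 7 (value 14): max_ending_here = 26, max_so_far = 26

Maximum subarray: [15, 8, -11, -12, 2, 11, -1, 14]
Maximum sum: 26

The maximum subarray is [15, 8, -11, -12, 2, 11, -1, 14] with sum 26. This subarray runs from index 0 to index 7.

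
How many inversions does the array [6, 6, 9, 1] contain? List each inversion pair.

Finding inversions in [6, 6, 9, 1]:

(0, 3): arr[0]=6 > arr[3]=1
(1, 3): arr[1]=6 > arr[3]=1
(2, 3): arr[2]=9 > arr[3]=1

Total inversions: 3

The array has 3 inversion(s): (0,3), (1,3), (2,3). Each pair (i,j) satisfies i < j and arr[i] > arr[j].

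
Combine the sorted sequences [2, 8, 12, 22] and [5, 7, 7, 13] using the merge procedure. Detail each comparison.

Merging process:

Compare 2 vs 5: take 2 from left. Merged: [2]
Compare 8 vs 5: take 5 from right. Merged: [2, 5]
Compare 8 vs 7: take 7 from right. Merged: [2, 5, 7]
Compare 8 vs 7: take 7 from right. Merged: [2, 5, 7, 7]
Compare 8 vs 13: take 8 from left. Merged: [2, 5, 7, 7, 8]
Compare 12 vs 13: take 12 from left. Merged: [2, 5, 7, 7, 8, 12]
Compare 22 vs 13: take 13 from right. Merged: [2, 5, 7, 7, 8, 12, 13]
Append remaining from left: [22]. Merged: [2, 5, 7, 7, 8, 12, 13, 22]

Final merged array: [2, 5, 7, 7, 8, 12, 13, 22]
Total comparisons: 7

The merged array is [2, 5, 7, 7, 8, 12, 13, 22], requiring 7 comparisons. The merge step runs in O(n) time where n is the total number of elements.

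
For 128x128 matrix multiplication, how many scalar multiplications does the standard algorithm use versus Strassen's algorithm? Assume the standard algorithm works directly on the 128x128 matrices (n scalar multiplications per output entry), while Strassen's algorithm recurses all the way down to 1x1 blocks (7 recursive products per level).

Matrix multiplication for 128x128 matrices:

Standard algorithm: 128^3 = 2097152 multiplications
Strassen's algorithm: 7^(log2(128)) = 7^7 = 823543 multiplications
Savings: 2097152 - 823543 = 1273609 multiplications

Standard: 2097152 multiplications (128^3). Strassen: 823543 multiplications (7^7). Strassen reduces 8 recursive multiplications to 7 at each level.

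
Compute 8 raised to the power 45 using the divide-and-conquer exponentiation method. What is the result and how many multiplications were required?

Computing 8^45 by squaring (build up from 8^1; each line after the first costs one multiplication):

8^1 = 8
8^2 = (8^1)^2 = 8^2 = 64
8^4 = (8^2)^2 = 64^2 = 4096
8^5 = 8 * 8^4 = 8 * 4096 = 32768
8^10 = (8^5)^2 = 32768^2 = 1073741824
8^11 = 8 * 8^10 = 8 * 1073741824 = 8589934592
8^22 = (8^11)^2 = 8589934592^2 = 73786976294838206464
8^44 = (8^22)^2 = 73786976294838206464^2 = 5444517870735015415413993718908291383296
8^45 = 8 * 8^44 = 8 * 5444517870735015415413993718908291383296 = 43556142965880123323311949751266331066368

Result: 43556142965880123323311949751266331066368
Multiplications needed: 8 (8 lines after 8^1)

8^45 = 43556142965880123323311949751266331066368. Using exponentiation by squaring, this requires 8 multiplications. The key idea: if the exponent is even, square the half-power; if odd, multiply by the base once.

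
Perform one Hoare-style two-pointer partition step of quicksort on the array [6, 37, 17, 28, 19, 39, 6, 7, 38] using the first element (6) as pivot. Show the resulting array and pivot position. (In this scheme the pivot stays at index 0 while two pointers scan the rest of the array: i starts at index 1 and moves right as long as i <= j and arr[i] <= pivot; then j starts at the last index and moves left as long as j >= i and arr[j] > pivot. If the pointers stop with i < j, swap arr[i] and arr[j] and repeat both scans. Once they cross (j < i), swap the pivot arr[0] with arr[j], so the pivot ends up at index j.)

Hoare-style two-pointer partition with pivot = 6:

Initial array: [6, 37, 17, 28, 19, 39, 6, 7, 38]

Pointers start at i = 1, j = 8.
i stops at index 1 (arr[1]=37 > 6), j stops at index 6 (arr[6]=6 <= 6): swap arr[1] and arr[6], array becomes [6, 6, 17, 28, 19, 39, 37, 7, 38]
i ends at 2, j ends at 1: the pointers have crossed (j < i), so scanning stops.

Swap pivot arr[0] with arr[1] to place pivot at position 1: [6, 6, 17, 28, 19, 39, 37, 7, 38]
Pivot position: 1

After partitioning with pivot 6, the array becomes [6, 6, 17, 28, 19, 39, 37, 7, 38]. The pivot is placed at index 1. All elements to the left of the pivot are <= 6, and all elements to the right are > 6.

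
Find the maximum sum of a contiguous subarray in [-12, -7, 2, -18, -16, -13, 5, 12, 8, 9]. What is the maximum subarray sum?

Using Kadane's algorithm on [-12, -7, 2, -18, -16, -13, 5, 12, 8, 9]:

Scanning through the array:
Position 1 (value -7): max_ending_here = -7, max_so_far = -7
Position 2 (value 2): max_ending_here = 2, max_so_far = 2
Position 3 (value -18): max_ending_here = -16, max_so_far = 2
Position 4 (value -16): max_ending_here = -16, max_so_far = 2
Position 5 (value -13): max_ending_here = -13, max_so_far = 2
Position 6 (value 5): max_ending_here = 5, max_so_far = 5
Position 7 (value 12): max_ending_here = 17, max_so_far = 17
Position 8 (value 8): max_ending_here = 25, max_so_far = 25
Position 9 (value 9): max_ending_here = 34, max_so_far = 34

Maximum subarray: [5, 12, 8, 9]
Maximum sum: 34

The maximum subarray is [5, 12, 8, 9] with sum 34. This subarray runs from index 6 to index 9.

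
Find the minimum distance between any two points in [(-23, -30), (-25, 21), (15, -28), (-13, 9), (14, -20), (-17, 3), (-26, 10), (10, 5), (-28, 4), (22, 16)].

Computing all pairwise distances among 10 points:

d((-23, -30), (-25, 21)) = 51.0392
d((-23, -30), (15, -28)) = 38.0526
d((-23, -30), (-13, 9)) = 40.2616
d((-23, -30), (14, -20)) = 38.3275
d((-23, -30), (-17, 3)) = 33.541
d((-23, -30), (-26, 10)) = 40.1123
d((-23, -30), (10, 5)) = 48.1041
d((-23, -30), (-28, 4)) = 34.3657
d((-23, -30), (22, 16)) = 64.3506
d((-25, 21), (15, -28)) = 63.2535
d((-25, 21), (-13, 9)) = 16.9706
d((-25, 21), (14, -20)) = 56.5862
d((-25, 21), (-17, 3)) = 19.6977
d((-25, 21), (-26, 10)) = 11.0454
d((-25, 21), (10, 5)) = 38.4838
d((-25, 21), (-28, 4)) = 17.2627
d((-25, 21), (22, 16)) = 47.2652
d((15, -28), (-13, 9)) = 46.4004
d((15, -28), (14, -20)) = 8.0623
d((15, -28), (-17, 3)) = 44.5533
d((15, -28), (-26, 10)) = 55.9017
d((15, -28), (10, 5)) = 33.3766
d((15, -28), (-28, 4)) = 53.6004
d((15, -28), (22, 16)) = 44.5533
d((-13, 9), (14, -20)) = 39.6232
d((-13, 9), (-17, 3)) = 7.2111
d((-13, 9), (-26, 10)) = 13.0384
d((-13, 9), (10, 5)) = 23.3452
d((-13, 9), (-28, 4)) = 15.8114
d((-13, 9), (22, 16)) = 35.6931
d((14, -20), (-17, 3)) = 38.6005
d((14, -20), (-26, 10)) = 50.0
d((14, -20), (10, 5)) = 25.318
d((14, -20), (-28, 4)) = 48.3735
d((14, -20), (22, 16)) = 36.8782
d((-17, 3), (-26, 10)) = 11.4018
d((-17, 3), (10, 5)) = 27.074
d((-17, 3), (-28, 4)) = 11.0454
d((-17, 3), (22, 16)) = 41.1096
d((-26, 10), (10, 5)) = 36.3456
d((-26, 10), (-28, 4)) = 6.3246 <-- minimum
d((-26, 10), (22, 16)) = 48.3735
d((10, 5), (-28, 4)) = 38.0132
d((10, 5), (22, 16)) = 16.2788
d((-28, 4), (22, 16)) = 51.4198

Closest pair: (-26, 10) and (-28, 4) with distance 6.3246

The closest pair is (-26, 10) and (-28, 4) with Euclidean distance 6.3246. For 10 points, brute-force pairwise comparison is shown above. For large n, the divide-and-conquer algorithm (sort by x, recurse on halves, check the dividing strip) achieves O(n log n).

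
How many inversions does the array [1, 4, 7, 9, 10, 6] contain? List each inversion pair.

Finding inversions in [1, 4, 7, 9, 10, 6]:

(2, 5): arr[2]=7 > arr[5]=6
(3, 5): arr[3]=9 > arr[5]=6
(4, 5): arr[4]=10 > arr[5]=6

Total inversions: 3

The array has 3 inversion(s): (2,5), (3,5), (4,5). Each pair (i,j) satisfies i < j and arr[i] > arr[j].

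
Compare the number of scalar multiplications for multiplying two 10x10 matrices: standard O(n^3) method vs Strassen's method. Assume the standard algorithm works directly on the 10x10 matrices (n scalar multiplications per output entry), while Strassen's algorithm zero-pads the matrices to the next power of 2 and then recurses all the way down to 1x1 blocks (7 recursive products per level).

Matrix multiplication for 10x10 matrices:

Strassen's algorithm requires power-of-2 dimensions. Pad 10x10 to 16x16 (next power of 2).

Standard algorithm: 10^3 = 1000 multiplications
Strassen's algorithm: 7^(log2(16)) = 7^4 = 2401 multiplications
Difference: 1000 - 2401 = -1401 (Strassen uses MORE here due to padding overhead — for small or just-over-power-of-2 n, padding can outweigh the per-level savings)

Standard: 1000 multiplications (10^3). Strassen: 2401 multiplications (7^4, after padding to 16x16). Strassen reduces 8 recursive multiplications to 7 at each level.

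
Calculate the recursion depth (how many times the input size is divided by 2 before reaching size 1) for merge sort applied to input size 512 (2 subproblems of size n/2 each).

For divide and conquer with division factor 2:

Problem sizes at each level:
Level 0: 512
Level 1: 256
Level 2: 128
Level 3: 64
Level 4: 32
Level 5: 16
Level 6: 8
Level 7: 4
Level 8: 2
Level 9: 1

The root is level 0 and the size-1 base case is level 9 (the tree spans levels 0 through 9, i.e. 10 levels counting the root), so the depth is the number of divisions: log_2(512) = 9

The recursion tree depth is log_2(512) = 9. At each level, the problem size is divided by 2, so it takes 9 divisions to reduce to a base case of size 1. The algorithm makes 2 recursive calls at each level.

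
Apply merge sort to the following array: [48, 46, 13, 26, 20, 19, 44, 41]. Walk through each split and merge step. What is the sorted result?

Merge sort trace:

Split: [48, 46, 13, 26, 20, 19, 44, 41] -> [48, 46, 13, 26] and [20, 19, 44, 41]
  Split: [48, 46, 13, 26] -> [48, 46] and [13, 26]
    Split: [48, 46] -> [48] and [46]
    Merge: [48] + [46] -> [46, 48]
    Split: [13, 26] -> [13] and [26]
    Merge: [13] + [26] -> [13, 26]
  Merge: [46, 48] + [13, 26] -> [13, 26, 46, 48]
  Split: [20, 19, 44, 41] -> [20, 19] and [44, 41]
    Split: [20, 19] -> [20] and [19]
    Merge: [20] + [19] -> [19, 20]
    Split: [44, 41] -> [44] and [41]
    Merge: [44] + [41] -> [41, 44]
  Merge: [19, 20] + [41, 44] -> [19, 20, 41, 44]
Merge: [13, 26, 46, 48] + [19, 20, 41, 44] -> [13, 19, 20, 26, 41, 44, 46, 48]

Final sorted array: [13, 19, 20, 26, 41, 44, 46, 48]

The merge sort proceeds by recursively splitting the array and merging sorted halves.
After all merges, the sorted array is [13, 19, 20, 26, 41, 44, 46, 48].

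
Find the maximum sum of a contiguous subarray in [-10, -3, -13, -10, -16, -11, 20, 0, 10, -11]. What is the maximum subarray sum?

Using Kadane's algorithm on [-10, -3, -13, -10, -16, -11, 20, 0, 10, -11]:

Scanning through the array:
Position 1 (value -3): max_ending_here = -3, max_so_far = -3
Position 2 (value -13): max_ending_here = -13, max_so_far = -3
Position 3 (value -10): max_ending_here = -10, max_so_far = -3
Position 4 (value -16): max_ending_here = -16, max_so_far = -3
Position 5 (value -11): max_ending_here = -11, max_so_far = -3
Position 6 (value 20): max_ending_here = 20, max_so_far = 20
Position 7 (value 0): max_ending_here = 20, max_so_far = 20
Position 8 (value 10): max_ending_here = 30, max_so_far = 30
Position 9 (value -11): max_ending_here = 19, max_so_far = 30

Maximum subarray: [20, 0, 10]
Maximum sum: 30

The maximum subarray is [20, 0, 10] with sum 30. This subarray runs from index 6 to index 8.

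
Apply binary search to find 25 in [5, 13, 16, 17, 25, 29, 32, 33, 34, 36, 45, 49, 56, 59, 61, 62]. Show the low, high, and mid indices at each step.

Binary search for 25 in [5, 13, 16, 17, 25, 29, 32, 33, 34, 36, 45, 49, 56, 59, 61, 62]:

lo=0, hi=15, mid=7, arr[mid]=33 -> 33 > 25, search left half
lo=0, hi=6, mid=3, arr[mid]=17 -> 17 < 25, search right half
lo=4, hi=6, mid=5, arr[mid]=29 -> 29 > 25, search left half
lo=4, hi=4, mid=4, arr[mid]=25 -> Found target at index 4!

Binary search finds 25 at index 4 after 4 comparisons. The search repeatedly halves the search space by comparing with the middle element.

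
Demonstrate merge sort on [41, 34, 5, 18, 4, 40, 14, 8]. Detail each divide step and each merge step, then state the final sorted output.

Merge sort trace:

Split: [41, 34, 5, 18, 4, 40, 14, 8] -> [41, 34, 5, 18] and [4, 40, 14, 8]
  Split: [41, 34, 5, 18] -> [41, 34] and [5, 18]
    Split: [41, 34] -> [41] and [34]
    Merge: [41] + [34] -> [34, 41]
    Split: [5, 18] -> [5] and [18]
    Merge: [5] + [18] -> [5, 18]
  Merge: [34, 41] + [5, 18] -> [5, 18, 34, 41]
  Split: [4, 40, 14, 8] -> [4, 40] and [14, 8]
    Split: [4, 40] -> [4] and [40]
    Merge: [4] + [40] -> [4, 40]
    Split: [14, 8] -> [14] and [8]
    Merge: [14] + [8] -> [8, 14]
  Merge: [4, 40] + [8, 14] -> [4, 8, 14, 40]
Merge: [5, 18, 34, 41] + [4, 8, 14, 40] -> [4, 5, 8, 14, 18, 34, 40, 41]

Final sorted array: [4, 5, 8, 14, 18, 34, 40, 41]

The merge sort proceeds by recursively splitting the array and merging sorted halves.
After all merges, the sorted array is [4, 5, 8, 14, 18, 34, 40, 41].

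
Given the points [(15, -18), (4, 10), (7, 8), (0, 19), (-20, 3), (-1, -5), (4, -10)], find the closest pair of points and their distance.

Computing all pairwise distances among 7 points:

d((15, -18), (4, 10)) = 30.0832
d((15, -18), (7, 8)) = 27.2029
d((15, -18), (0, 19)) = 39.9249
d((15, -18), (-20, 3)) = 40.8167
d((15, -18), (-1, -5)) = 20.6155
d((15, -18), (4, -10)) = 13.6015
d((4, 10), (7, 8)) = 3.6056 <-- minimum
d((4, 10), (0, 19)) = 9.8489
d((4, 10), (-20, 3)) = 25.0
d((4, 10), (-1, -5)) = 15.8114
d((4, 10), (4, -10)) = 20.0
d((7, 8), (0, 19)) = 13.0384
d((7, 8), (-20, 3)) = 27.4591
d((7, 8), (-1, -5)) = 15.2643
d((7, 8), (4, -10)) = 18.2483
d((0, 19), (-20, 3)) = 25.6125
d((0, 19), (-1, -5)) = 24.0208
d((0, 19), (4, -10)) = 29.2746
d((-20, 3), (-1, -5)) = 20.6155
d((-20, 3), (4, -10)) = 27.2947
d((-1, -5), (4, -10)) = 7.0711

Closest pair: (4, 10) and (7, 8) with distance 3.6056

The closest pair is (4, 10) and (7, 8) with Euclidean distance 3.6056. For 7 points, brute-force pairwise comparison is shown above. For large n, the divide-and-conquer algorithm (sort by x, recurse on halves, check the dividing strip) achieves O(n log n).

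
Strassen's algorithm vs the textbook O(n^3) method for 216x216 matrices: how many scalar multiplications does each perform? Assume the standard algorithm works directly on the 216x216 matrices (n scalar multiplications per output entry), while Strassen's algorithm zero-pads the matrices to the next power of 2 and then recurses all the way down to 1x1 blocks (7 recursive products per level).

Matrix multiplication for 216x216 matrices:

Strassen's algorithm requires power-of-2 dimensions. Pad 216x216 to 256x256 (next power of 2).

Standard algorithm: 216^3 = 10077696 multiplications
Strassen's algorithm: 7^(log2(256)) = 7^8 = 5764801 multiplications
Savings: 10077696 - 5764801 = 4312895 multiplications

Standard: 10077696 multiplications (216^3). Strassen: 5764801 multiplications (7^8, after padding to 256x256). Strassen reduces 8 recursive multiplications to 7 at each level.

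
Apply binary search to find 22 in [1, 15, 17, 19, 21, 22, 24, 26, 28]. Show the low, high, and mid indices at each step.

Binary search for 22 in [1, 15, 17, 19, 21, 22, 24, 26, 28]:

lo=0, hi=8, mid=4, arr[mid]=21 -> 21 < 22, search right half
lo=5, hi=8, mid=6, arr[mid]=24 -> 24 > 22, search left half
lo=5, hi=5, mid=5, arr[mid]=22 -> Found target at index 5!

Binary search finds 22 at index 5 after 3 comparisons. The search repeatedly halves the search space by comparing with the middle element.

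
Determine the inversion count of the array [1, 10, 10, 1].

Finding inversions in [1, 10, 10, 1]:

(1, 3): arr[1]=10 > arr[3]=1
(2, 3): arr[2]=10 > arr[3]=1

Total inversions: 2

The array has 2 inversion(s): (1,3), (2,3). Each pair (i,j) satisfies i < j and arr[i] > arr[j].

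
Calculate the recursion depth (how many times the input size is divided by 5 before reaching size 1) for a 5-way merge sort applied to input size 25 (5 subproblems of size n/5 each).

For divide and conquer with division factor 5:

Problem sizes at each level:
Level 0: 25
Level 1: 5
Level 2: 1

The root is level 0 and the size-1 base case is level 2 (the tree spans levels 0 through 2, i.e. 3 levels counting the root), so the depth is the number of divisions: log_5(25) = 2

The recursion tree depth is log_5(25) = 2. At each level, the problem size is divided by 5, so it takes 2 divisions to reduce to a base case of size 1. The algorithm makes 5 recursive calls at each level.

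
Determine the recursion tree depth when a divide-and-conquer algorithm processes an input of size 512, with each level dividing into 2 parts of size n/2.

For divide and conquer with division factor 2:

Problem sizes at each level:
Level 0: 512
Level 1: 256
Level 2: 128
Level 3: 64
Level 4: 32
Level 5: 16
Level 6: 8
Level 7: 4
Level 8: 2
Level 9: 1

The root is level 0 and the size-1 base case is level 9 (the tree spans levels 0 through 9, i.e. 10 levels counting the root), so the depth is the number of divisions: log_2(512) = 9

The recursion tree depth is log_2(512) = 9. At each level, the problem size is divided by 2, so it takes 9 divisions to reduce to a base case of size 1. The algorithm makes 2 recursive calls at each level.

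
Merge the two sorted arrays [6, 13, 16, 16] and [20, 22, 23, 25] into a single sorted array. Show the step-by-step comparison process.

Merging process:

Compare 6 vs 20: take 6 from left. Merged: [6]
Compare 13 vs 20: take 13 from left. Merged: [6, 13]
Compare 16 vs 20: take 16 from left. Merged: [6, 13, 16]
Compare 16 vs 20: take 16 from left. Merged: [6, 13, 16, 16]
Append remaining from right: [20, 22, 23, 25]. Merged: [6, 13, 16, 16, 20, 22, 23, 25]

Final merged array: [6, 13, 16, 16, 20, 22, 23, 25]
Total comparisons: 4

The merged array is [6, 13, 16, 16, 20, 22, 23, 25], requiring 4 comparisons. The merge step runs in O(n) time where n is the total number of elements.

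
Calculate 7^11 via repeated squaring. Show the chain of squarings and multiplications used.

Computing 7^11 by squaring (build up from 7^1; each line after the first costs one multiplication):

7^1 = 7
7^2 = (7^1)^2 = 7^2 = 49
7^4 = (7^2)^2 = 49^2 = 2401
7^5 = 7 * 7^4 = 7 * 2401 = 16807
7^10 = (7^5)^2 = 16807^2 = 282475249
7^11 = 7 * 7^10 = 7 * 282475249 = 1977326743

Result: 1977326743
Multiplications needed: 5 (5 lines after 7^1)

7^11 = 1977326743. Using exponentiation by squaring, this requires 5 multiplications. The key idea: if the exponent is even, square the half-power; if odd, multiply by the base once.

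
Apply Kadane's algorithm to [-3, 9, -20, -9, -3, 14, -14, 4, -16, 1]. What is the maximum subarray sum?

Using Kadane's algorithm on [-3, 9, -20, -9, -3, 14, -14, 4, -16, 1]:

Scanning through the array:
Position 1 (value 9): max_ending_here = 9, max_so_far = 9
Position 2 (value -20): max_ending_here = -11, max_so_far = 9
Position 3 (value -9): max_ending_here = -9, max_so_far = 9
Position 4 (value -3): max_ending_here = -3, max_so_far = 9
Position 5 (value 14): max_ending_here = 14, max_so_far = 14
Position 6 (value -14): max_ending_here = 0, max_so_far = 14
Position 7 (value 4): max_ending_here = 4, max_so_far = 14
Position 8 (value -16): max_ending_here = -12, max_so_far = 14
Position 9 (value 1): max_ending_here = 1, max_so_far = 14

Maximum subarray: [14]
Maximum sum: 14

The maximum subarray is [14] with sum 14. This subarray runs from index 5 to index 5.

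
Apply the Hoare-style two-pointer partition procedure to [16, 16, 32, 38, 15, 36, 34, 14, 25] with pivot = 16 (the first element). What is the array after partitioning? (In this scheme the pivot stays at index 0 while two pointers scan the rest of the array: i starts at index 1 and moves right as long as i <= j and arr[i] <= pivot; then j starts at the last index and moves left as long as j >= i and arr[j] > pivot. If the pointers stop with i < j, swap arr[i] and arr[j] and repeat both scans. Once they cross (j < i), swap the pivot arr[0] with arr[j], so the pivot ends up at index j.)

Hoare-style two-pointer partition with pivot = 16:

Initial array: [16, 16, 32, 38, 15, 36, 34, 14, 25]

Pointers start at i = 1, j = 8.
i stops at index 2 (arr[2]=32 > 16), j stops at index 7 (arr[7]=14 <= 16): swap arr[2] and arr[7], array becomes [16, 16, 14, 38, 15, 36, 34, 32, 25]
i stops at index 3 (arr[3]=38 > 16), j stops at index 4 (arr[4]=15 <= 16): swap arr[3] and arr[4], array becomes [16, 16, 14, 15, 38, 36, 34, 32, 25]
i ends at 4, j ends at 3: the pointers have crossed (j < i), so scanning stops.

Swap pivot arr[0] with arr[3] to place pivot at position 3: [15, 16, 14, 16, 38, 36, 34, 32, 25]
Pivot position: 3

After partitioning with pivot 16, the array becomes [15, 16, 14, 16, 38, 36, 34, 32, 25]. The pivot is placed at index 3. All elements to the left of the pivot are <= 16, and all elements to the right are > 16.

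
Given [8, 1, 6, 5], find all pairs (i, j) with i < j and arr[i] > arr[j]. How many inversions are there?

Finding inversions in [8, 1, 6, 5]:

(0, 1): arr[0]=8 > arr[1]=1
(0, 2): arr[0]=8 > arr[2]=6
(0, 3): arr[0]=8 > arr[3]=5
(2, 3): arr[2]=6 > arr[3]=5

Total inversions: 4

The array has 4 inversion(s): (0,1), (0,2), (0,3), (2,3). Each pair (i,j) satisfies i < j and arr[i] > arr[j].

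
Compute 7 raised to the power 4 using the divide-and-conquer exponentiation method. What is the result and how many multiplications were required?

Computing 7^4 by squaring (build up from 7^1; each line after the first costs one multiplication):

7^1 = 7
7^2 = (7^1)^2 = 7^2 = 49
7^4 = (7^2)^2 = 49^2 = 2401

Result: 2401
Multiplications needed: 2 (2 lines after 7^1)

7^4 = 2401. Using exponentiation by squaring, this requires 2 multiplications. The key idea: if the exponent is even, square the half-power; if odd, multiply by the base once.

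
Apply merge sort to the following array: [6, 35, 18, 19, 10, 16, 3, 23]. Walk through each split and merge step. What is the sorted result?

Merge sort trace:

Split: [6, 35, 18, 19, 10, 16, 3, 23] -> [6, 35, 18, 19] and [10, 16, 3, 23]
  Split: [6, 35, 18, 19] -> [6, 35] and [18, 19]
    Split: [6, 35] -> [6] and [35]
    Merge: [6] + [35] -> [6, 35]
    Split: [18, 19] -> [18] and [19]
    Merge: [18] + [19] -> [18, 19]
  Merge: [6, 35] + [18, 19] -> [6, 18, 19, 35]
  Split: [10, 16, 3, 23] -> [10, 16] and [3, 23]
    Split: [10, 16] -> [10] and [16]
    Merge: [10] + [16] -> [10, 16]
    Split: [3, 23] -> [3] and [23]
    Merge: [3] + [23] -> [3, 23]
  Merge: [10, 16] + [3, 23] -> [3, 10, 16, 23]
Merge: [6, 18, 19, 35] + [3, 10, 16, 23] -> [3, 6, 10, 16, 18, 19, 23, 35]

Final sorted array: [3, 6, 10, 16, 18, 19, 23, 35]

The merge sort proceeds by recursively splitting the array and merging sorted halves.
After all merges, the sorted array is [3, 6, 10, 16, 18, 19, 23, 35].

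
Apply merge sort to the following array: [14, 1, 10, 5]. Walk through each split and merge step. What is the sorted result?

Merge sort trace:

Split: [14, 1, 10, 5] -> [14, 1] and [10, 5]
  Split: [14, 1] -> [14] and [1]
  Merge: [14] + [1] -> [1, 14]
  Split: [10, 5] -> [10] and [5]
  Merge: [10] + [5] -> [5, 10]
Merge: [1, 14] + [5, 10] -> [1, 5, 10, 14]

Final sorted array: [1, 5, 10, 14]

The merge sort proceeds by recursively splitting the array and merging sorted halves.
After all merges, the sorted array is [1, 5, 10, 14].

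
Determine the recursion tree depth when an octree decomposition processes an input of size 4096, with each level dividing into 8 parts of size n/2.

For divide and conquer with division factor 2:

Problem sizes at each level:
Level 0: 4096
Level 1: 2048
Level 2: 1024
Level 3: 512
Level 4: 256
Level 5: 128
Level 6: 64
Level 7: 32
Level 8: 16
Level 9: 8
Level 10: 4
Level 11: 2
Level 12: 1

The root is level 0 and the size-1 base case is level 12 (the tree spans levels 0 through 12, i.e. 13 levels counting the root), so the depth is the number of divisions: log_2(4096) = 12

The recursion tree depth is log_2(4096) = 12. At each level, the problem size is divided by 2, so it takes 12 divisions to reduce to a base case of size 1. The algorithm makes 8 recursive calls at each level.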